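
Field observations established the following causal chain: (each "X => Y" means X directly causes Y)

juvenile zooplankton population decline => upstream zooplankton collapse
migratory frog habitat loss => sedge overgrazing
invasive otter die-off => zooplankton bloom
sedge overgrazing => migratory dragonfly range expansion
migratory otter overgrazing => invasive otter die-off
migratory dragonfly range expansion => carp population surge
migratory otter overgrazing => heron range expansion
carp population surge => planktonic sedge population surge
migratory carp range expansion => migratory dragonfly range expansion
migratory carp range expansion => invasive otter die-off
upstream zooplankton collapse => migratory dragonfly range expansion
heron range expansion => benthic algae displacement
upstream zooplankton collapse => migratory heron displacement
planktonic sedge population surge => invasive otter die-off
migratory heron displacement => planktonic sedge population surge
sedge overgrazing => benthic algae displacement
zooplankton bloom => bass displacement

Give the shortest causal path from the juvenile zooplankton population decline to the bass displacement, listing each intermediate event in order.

the juvenile zooplankton population decline → the upstream zooplankton collapse
the upstream zooplankton collapse → the migratory heron displacement
the migratory heron displacement → the planktonic sedge population surge
the planktonic sedge population surge → the invasive otter die-off
the invasive otter die-off → the zooplankton bloom
the zooplankton bloom → the bass displacement
Length: 6 steps.

the juvenile zooplankton population decline → the upstream zooplankton collapse → the migratory heron displacement → the planktonic sedge population surge → the invasive otter die-off → the zooplankton bloom → the bass displacement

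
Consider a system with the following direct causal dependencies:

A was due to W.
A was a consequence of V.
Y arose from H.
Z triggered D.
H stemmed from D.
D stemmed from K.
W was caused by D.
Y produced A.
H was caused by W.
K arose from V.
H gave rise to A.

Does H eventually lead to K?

No

H leads to Y, A; K is not among them.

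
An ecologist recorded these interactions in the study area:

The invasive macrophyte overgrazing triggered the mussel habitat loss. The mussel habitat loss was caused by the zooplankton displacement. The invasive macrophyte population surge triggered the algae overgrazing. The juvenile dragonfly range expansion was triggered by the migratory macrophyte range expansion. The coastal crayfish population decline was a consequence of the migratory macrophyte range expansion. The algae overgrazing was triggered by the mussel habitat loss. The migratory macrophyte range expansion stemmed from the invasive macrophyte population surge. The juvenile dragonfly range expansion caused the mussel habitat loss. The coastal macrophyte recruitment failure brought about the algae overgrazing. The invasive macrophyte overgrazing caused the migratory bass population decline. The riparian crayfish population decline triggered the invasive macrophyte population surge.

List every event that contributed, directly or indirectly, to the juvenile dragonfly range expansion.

the invasive macrophyte population surge, the migratory macrophyte range expansion, the riparian crayfish population decline

Immediate cause of the juvenile dragonfly range expansion: the migratory macrophyte range expansion.
Further upstream: the riparian crayfish population decline, the invasive macrophyte population surge.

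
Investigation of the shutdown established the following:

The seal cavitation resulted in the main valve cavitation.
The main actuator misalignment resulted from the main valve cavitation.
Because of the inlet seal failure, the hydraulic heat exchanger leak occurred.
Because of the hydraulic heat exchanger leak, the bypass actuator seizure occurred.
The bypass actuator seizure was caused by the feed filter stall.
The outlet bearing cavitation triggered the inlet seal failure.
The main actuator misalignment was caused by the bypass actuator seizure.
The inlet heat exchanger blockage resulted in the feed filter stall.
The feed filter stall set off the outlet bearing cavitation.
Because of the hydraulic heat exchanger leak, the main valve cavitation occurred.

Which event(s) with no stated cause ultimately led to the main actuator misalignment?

Tracing upstream from the main actuator misalignment: the main actuator misalignment ← the main valve cavitation ← the seal cavitation.
A separate upstream branch: the main actuator misalignment ← the bypass actuator seizure ← the feed filter stall ← the inlet heat exchanger blockage.
Each of those chain origins has no stated cause.

the inlet heat exchanger blockage, the seal cavitation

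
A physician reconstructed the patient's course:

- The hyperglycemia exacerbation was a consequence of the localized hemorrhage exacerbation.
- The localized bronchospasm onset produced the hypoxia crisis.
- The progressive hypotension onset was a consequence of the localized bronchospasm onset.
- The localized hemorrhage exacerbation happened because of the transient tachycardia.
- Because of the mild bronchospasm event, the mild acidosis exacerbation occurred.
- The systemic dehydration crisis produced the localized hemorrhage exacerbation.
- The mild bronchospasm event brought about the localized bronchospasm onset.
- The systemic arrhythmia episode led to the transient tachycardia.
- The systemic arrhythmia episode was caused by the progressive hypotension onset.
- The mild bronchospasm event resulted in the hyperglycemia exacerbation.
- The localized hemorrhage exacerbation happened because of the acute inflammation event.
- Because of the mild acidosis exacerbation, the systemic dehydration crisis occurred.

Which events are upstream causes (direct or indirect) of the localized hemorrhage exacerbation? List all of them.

Immediate causes of the localized hemorrhage exacerbation: the systemic dehydration crisis, the transient tachycardia, the acute inflammation event.
Further upstream: the mild bronchospasm event, the mild acidosis exacerbation, the localized bronchospasm onset, the progressive hypotension onset, the systemic arrhythmia episode.

the acute inflammation event, the localized bronchospasm onset, the mild acidosis exacerbation, the mild bronchospasm event, the progressive hypotension onset, the systemic arrhythmia episode, the systemic dehydration crisis, the transient tachycardia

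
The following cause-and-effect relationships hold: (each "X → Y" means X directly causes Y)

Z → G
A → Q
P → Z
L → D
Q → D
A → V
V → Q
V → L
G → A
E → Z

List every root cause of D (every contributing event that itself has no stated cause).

E, P

Tracing upstream from D: D ← Q ← A ← G ← Z ← E.
A separate upstream branch: D ← Q ← A ← G ← Z ← P.
Each of those chain origins has no stated cause.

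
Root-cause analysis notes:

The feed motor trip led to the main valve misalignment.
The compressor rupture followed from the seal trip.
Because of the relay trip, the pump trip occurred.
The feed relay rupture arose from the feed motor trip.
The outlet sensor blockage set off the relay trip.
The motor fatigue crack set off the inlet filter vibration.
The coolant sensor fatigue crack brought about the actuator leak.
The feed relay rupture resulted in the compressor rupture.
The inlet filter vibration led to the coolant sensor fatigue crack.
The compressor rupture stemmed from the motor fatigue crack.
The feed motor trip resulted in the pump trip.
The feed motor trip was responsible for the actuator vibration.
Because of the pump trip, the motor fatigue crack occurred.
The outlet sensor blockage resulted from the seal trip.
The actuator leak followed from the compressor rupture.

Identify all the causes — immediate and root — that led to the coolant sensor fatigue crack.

Immediate cause of the coolant sensor fatigue crack: the inlet filter vibration.
Further upstream: the feed motor trip, the seal trip, the outlet sensor blockage, the relay trip, the pump trip, the motor fatigue crack.

the feed motor trip, the inlet filter vibration, the motor fatigue crack, the outlet sensor blockage, the pump trip, the relay trip, the seal trip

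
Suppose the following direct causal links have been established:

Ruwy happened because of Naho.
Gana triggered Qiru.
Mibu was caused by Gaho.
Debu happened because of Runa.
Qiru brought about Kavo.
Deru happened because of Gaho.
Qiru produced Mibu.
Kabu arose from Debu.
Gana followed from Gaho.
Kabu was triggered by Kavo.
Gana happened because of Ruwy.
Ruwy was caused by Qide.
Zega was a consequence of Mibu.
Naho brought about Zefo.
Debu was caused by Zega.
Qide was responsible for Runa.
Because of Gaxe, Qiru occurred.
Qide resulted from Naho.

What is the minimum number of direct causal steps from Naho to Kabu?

4

Shortest chain: Naho → Qide → Runa → Debu → Kabu.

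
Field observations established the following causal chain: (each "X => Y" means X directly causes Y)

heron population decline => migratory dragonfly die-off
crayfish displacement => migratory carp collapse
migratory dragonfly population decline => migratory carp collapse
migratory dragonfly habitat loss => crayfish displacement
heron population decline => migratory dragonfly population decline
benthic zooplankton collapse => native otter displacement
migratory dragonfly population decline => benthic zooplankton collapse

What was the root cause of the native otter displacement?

the heron population decline

Tracing upstream from the native otter displacement: the native otter displacement ← the benthic zooplankton collapse ← the migratory dragonfly population decline ← the heron population decline.
The heron population decline has no stated cause, so it is the root.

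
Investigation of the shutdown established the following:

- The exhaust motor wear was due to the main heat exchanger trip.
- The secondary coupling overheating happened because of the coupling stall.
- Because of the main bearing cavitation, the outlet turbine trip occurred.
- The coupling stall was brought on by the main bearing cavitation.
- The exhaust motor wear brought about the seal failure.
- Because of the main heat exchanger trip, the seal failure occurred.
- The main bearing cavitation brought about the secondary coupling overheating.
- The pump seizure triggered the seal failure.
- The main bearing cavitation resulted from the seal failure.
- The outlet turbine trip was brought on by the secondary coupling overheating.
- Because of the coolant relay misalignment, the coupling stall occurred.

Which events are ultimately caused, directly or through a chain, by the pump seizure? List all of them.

Direct effects: the seal failure.
2 steps out: the main bearing cavitation.
3 steps out: the coupling stall, the secondary coupling overheating, the outlet turbine trip.
Not reachable from it: the main heat exchanger trip, the coolant relay misalignment, the exhaust motor wear.

the coupling stall, the main bearing cavitation, the outlet turbine trip, the seal failure, the secondary coupling overheating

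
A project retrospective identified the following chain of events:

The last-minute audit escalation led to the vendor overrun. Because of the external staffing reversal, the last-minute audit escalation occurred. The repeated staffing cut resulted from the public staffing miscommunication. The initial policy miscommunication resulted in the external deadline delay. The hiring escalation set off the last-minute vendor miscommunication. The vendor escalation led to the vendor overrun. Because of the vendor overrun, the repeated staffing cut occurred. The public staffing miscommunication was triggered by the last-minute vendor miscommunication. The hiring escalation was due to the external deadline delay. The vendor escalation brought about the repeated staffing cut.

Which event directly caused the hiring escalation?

the external deadline delay

Upstream contributors include the initial policy miscommunication, but only the external deadline delay feeds directly into the hiring escalation.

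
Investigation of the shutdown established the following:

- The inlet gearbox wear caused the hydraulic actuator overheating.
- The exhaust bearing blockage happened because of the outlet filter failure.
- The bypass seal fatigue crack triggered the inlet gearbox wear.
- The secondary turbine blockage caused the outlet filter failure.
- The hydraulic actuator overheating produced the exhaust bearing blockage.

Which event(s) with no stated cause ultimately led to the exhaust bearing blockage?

the bypass seal fatigue crack, the secondary turbine blockage

Tracing upstream from the exhaust bearing blockage: the exhaust bearing blockage ← the hydraulic actuator overheating ← the inlet gearbox wear ← the bypass seal fatigue crack.
A separate upstream branch: the exhaust bearing blockage ← the outlet filter failure ← the secondary turbine blockage.
Each of those chain origins has no stated cause.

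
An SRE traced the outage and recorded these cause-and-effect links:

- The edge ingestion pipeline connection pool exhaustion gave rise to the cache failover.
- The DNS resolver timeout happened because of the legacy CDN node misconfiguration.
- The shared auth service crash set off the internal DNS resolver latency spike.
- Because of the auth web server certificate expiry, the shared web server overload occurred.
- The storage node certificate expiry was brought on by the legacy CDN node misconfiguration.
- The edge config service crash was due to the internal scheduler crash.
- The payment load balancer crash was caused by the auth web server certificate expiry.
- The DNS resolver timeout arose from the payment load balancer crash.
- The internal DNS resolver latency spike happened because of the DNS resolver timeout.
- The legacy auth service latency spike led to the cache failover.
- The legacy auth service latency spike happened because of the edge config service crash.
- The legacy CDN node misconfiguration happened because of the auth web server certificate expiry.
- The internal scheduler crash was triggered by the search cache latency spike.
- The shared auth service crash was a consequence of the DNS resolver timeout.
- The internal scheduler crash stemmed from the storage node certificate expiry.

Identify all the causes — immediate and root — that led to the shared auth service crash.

Immediate cause of the shared auth service crash: the DNS resolver timeout.
Further upstream: the auth web server certificate expiry, the payment load balancer crash, the legacy CDN node misconfiguration.

the DNS resolver timeout, the auth web server certificate expiry, the legacy CDN node misconfiguration, the payment load balancer crash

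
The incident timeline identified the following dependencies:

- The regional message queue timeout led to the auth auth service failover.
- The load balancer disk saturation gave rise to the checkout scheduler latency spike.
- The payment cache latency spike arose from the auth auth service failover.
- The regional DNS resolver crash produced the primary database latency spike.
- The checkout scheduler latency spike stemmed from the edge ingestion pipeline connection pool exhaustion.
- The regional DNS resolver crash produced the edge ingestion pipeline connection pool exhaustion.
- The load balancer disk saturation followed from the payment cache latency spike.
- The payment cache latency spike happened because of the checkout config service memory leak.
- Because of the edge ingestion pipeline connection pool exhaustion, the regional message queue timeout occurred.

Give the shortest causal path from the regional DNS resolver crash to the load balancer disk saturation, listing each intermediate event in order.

the regional DNS resolver crash → the edge ingestion pipeline connection pool exhaustion → the regional message queue timeout → the auth auth service failover → the payment cache latency spike → the load balancer disk saturation

the regional DNS resolver crash → the edge ingestion pipeline connection pool exhaustion
the edge ingestion pipeline connection pool exhaustion → the regional message queue timeout
the regional message queue timeout → the auth auth service failover
the auth auth service failover → the payment cache latency spike
the payment cache latency spike → the load balancer disk saturation
Length: 5 steps.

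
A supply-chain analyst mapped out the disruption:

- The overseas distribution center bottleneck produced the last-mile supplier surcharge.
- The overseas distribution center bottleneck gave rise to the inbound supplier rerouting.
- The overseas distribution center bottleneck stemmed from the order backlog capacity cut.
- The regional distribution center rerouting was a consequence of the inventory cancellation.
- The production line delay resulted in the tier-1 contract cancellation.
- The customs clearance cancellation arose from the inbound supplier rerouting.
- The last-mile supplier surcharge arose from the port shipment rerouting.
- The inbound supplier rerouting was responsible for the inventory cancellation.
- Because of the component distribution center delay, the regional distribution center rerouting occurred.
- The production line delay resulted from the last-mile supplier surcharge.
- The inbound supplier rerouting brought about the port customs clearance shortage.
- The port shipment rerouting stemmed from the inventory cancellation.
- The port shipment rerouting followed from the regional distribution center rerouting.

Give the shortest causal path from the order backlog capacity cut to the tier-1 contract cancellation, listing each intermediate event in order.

the order backlog capacity cut → the overseas distribution center bottleneck
the overseas distribution center bottleneck → the last-mile supplier surcharge
the last-mile supplier surcharge → the production line delay
the production line delay → the tier-1 contract cancellation
Length: 4 steps.

the order backlog capacity cut → the overseas distribution center bottleneck → the last-mile supplier surcharge → the production line delay → the tier-1 contract cancellation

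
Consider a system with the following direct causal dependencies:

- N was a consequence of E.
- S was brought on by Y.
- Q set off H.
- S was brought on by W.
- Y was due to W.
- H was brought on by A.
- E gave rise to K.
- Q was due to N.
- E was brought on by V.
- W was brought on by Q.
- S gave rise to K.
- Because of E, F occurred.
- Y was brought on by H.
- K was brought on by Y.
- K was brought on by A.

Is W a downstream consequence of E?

There is a causal chain: E → N → Q → W.

Yes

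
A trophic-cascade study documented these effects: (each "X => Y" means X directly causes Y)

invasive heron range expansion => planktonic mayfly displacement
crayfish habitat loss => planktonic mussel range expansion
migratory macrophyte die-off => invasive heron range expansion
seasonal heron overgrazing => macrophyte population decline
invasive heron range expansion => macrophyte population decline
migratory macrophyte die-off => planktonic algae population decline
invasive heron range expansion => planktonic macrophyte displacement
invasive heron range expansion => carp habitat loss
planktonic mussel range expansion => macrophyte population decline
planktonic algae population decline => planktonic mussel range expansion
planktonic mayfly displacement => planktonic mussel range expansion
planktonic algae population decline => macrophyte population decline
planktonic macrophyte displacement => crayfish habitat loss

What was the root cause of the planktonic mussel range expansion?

Tracing upstream from the planktonic mussel range expansion: the planktonic mussel range expansion ← the planktonic algae population decline ← the migratory macrophyte die-off.
The migratory macrophyte die-off has no stated cause, so it is the root.

the migratory macrophyte die-off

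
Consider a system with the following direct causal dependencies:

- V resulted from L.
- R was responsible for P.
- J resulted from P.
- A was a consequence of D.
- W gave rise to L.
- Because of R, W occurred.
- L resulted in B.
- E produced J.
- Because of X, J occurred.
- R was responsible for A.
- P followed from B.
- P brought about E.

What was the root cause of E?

R

Tracing upstream from E: E ← P ← R.
R has no stated cause, so it is the root.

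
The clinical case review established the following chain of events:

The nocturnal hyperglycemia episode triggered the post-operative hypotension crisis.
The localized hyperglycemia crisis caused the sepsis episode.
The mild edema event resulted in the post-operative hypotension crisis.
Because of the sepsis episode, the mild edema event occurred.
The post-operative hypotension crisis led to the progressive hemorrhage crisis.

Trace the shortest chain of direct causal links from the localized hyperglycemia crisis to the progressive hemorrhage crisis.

the localized hyperglycemia crisis → the sepsis episode
the sepsis episode → the mild edema event
the mild edema event → the post-operative hypotension crisis
the post-operative hypotension crisis → the progressive hemorrhage crisis
Length: 4 steps.

the localized hyperglycemia crisis → the sepsis episode → the mild edema event → the post-operative hypotension crisis → the progressive hemorrhage crisis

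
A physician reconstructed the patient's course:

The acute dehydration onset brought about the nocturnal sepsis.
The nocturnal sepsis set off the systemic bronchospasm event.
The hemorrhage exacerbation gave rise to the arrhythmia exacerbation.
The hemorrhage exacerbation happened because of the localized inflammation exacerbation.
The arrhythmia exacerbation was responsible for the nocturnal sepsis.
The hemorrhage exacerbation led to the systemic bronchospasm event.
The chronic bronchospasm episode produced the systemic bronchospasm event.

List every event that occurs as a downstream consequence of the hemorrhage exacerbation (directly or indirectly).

the arrhythmia exacerbation, the nocturnal sepsis, the systemic bronchospasm event

Direct effects: the arrhythmia exacerbation, the systemic bronchospasm event.
2 steps out: the nocturnal sepsis.
Not reachable from it: the acute dehydration onset, the localized inflammation exacerbation, the chronic bronchospasm episode.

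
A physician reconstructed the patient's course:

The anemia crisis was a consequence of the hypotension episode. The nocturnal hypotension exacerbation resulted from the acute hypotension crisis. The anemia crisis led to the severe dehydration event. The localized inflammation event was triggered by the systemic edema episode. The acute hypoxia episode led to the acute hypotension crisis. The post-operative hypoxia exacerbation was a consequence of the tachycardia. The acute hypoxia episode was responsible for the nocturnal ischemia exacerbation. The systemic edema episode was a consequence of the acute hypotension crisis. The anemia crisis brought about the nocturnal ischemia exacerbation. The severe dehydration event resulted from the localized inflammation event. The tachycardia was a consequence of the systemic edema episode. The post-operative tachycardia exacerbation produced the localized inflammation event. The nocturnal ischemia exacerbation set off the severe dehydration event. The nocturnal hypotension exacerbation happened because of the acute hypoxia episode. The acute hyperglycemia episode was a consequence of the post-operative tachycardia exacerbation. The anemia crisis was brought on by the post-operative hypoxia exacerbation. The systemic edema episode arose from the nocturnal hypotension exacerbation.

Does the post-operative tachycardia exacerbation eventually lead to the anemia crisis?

No

The post-operative tachycardia exacerbation leads to the acute hyperglycemia episode, the localized inflammation event, the severe dehydration event; the anemia crisis is not among them.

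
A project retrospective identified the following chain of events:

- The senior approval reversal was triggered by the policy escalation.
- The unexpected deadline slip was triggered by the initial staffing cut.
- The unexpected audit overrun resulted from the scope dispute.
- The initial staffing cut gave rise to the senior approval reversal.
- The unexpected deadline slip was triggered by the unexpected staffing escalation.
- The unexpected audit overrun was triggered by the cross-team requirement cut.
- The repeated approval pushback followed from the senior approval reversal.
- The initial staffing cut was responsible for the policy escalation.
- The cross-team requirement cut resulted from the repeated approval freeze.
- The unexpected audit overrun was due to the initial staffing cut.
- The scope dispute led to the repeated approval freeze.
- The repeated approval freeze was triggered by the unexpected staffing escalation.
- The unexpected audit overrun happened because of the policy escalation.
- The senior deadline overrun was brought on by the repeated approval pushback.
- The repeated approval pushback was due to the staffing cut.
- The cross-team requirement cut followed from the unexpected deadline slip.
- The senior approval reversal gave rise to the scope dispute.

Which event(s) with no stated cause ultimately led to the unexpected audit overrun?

Tracing upstream from the unexpected audit overrun: the unexpected audit overrun ← the initial staffing cut.
A separate upstream branch: the unexpected audit overrun ← the cross-team requirement cut ← the unexpected deadline slip ← the unexpected staffing escalation.
Each of those chain origins has no stated cause.

the initial staffing cut, the unexpected staffing escalation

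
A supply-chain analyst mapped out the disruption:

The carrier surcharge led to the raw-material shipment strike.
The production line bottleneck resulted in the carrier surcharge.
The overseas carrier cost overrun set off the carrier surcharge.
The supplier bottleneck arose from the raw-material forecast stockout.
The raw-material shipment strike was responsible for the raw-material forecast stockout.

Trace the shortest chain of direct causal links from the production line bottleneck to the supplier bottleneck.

the production line bottleneck → the carrier surcharge
the carrier surcharge → the raw-material shipment strike
the raw-material shipment strike → the raw-material forecast stockout
the raw-material forecast stockout → the supplier bottleneck
Length: 4 steps.

the production line bottleneck → the carrier surcharge → the raw-material shipment strike → the raw-material forecast stockout → the supplier bottleneck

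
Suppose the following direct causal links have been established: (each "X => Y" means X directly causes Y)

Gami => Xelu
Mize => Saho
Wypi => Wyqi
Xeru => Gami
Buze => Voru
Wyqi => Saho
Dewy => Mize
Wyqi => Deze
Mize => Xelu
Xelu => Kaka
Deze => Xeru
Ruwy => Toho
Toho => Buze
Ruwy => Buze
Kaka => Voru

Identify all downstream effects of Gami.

Direct effects: Xelu.
2 steps out: Kaka.
3 steps out: Voru.
Not reachable from it: Ruwy, Wypi, Wyqi, Deze, Dewy, Toho, Xeru, Mize, Buze, Saho.

Kaka, Voru, Xelu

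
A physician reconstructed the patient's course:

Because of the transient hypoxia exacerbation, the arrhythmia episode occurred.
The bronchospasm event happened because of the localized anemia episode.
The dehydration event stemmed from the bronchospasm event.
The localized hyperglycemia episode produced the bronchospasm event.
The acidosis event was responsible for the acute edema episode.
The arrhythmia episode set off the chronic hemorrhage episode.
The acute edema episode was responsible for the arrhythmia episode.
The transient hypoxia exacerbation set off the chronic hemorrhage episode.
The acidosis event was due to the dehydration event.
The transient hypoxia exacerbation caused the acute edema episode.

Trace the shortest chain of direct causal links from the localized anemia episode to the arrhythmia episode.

the localized anemia episode → the bronchospasm event → the dehydration event → the acidosis event → the acute edema episode → the arrhythmia episode

the localized anemia episode → the bronchospasm event
the bronchospasm event → the dehydration event
the dehydration event → the acidosis event
the acidosis event → the acute edema episode
the acute edema episode → the arrhythmia episode
Length: 5 steps.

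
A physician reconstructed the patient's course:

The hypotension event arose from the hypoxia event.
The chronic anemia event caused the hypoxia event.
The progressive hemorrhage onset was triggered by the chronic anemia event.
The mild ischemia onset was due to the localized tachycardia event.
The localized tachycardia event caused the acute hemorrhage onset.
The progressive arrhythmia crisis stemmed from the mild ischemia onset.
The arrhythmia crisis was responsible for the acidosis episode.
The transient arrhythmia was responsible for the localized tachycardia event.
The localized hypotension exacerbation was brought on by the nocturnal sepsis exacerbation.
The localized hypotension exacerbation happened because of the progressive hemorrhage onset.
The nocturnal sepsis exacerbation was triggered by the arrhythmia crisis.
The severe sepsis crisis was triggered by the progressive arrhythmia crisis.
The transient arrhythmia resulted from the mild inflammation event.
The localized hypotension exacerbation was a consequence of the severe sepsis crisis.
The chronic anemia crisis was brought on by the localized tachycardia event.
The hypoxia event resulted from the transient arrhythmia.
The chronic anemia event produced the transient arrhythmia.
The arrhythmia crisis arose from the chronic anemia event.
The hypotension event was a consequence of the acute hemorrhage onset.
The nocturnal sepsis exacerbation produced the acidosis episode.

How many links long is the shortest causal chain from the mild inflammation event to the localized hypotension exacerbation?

Shortest chain: the mild inflammation event → the transient arrhythmia → the localized tachycardia event → the mild ischemia onset → the progressive arrhythmia crisis → the severe sepsis crisis → the localized hypotension exacerbation.

6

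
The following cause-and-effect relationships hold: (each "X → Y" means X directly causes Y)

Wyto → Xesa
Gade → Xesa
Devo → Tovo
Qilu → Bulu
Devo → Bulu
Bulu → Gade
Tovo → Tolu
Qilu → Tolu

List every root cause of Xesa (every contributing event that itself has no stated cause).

Tracing upstream from Xesa: Xesa ← Gade ← Bulu ← Devo.
A separate upstream branch: Xesa ← Gade ← Bulu ← Qilu.
A separate upstream branch: Xesa ← Wyto.
Each of those chain origins has no stated cause.

Devo, Qilu, Wyto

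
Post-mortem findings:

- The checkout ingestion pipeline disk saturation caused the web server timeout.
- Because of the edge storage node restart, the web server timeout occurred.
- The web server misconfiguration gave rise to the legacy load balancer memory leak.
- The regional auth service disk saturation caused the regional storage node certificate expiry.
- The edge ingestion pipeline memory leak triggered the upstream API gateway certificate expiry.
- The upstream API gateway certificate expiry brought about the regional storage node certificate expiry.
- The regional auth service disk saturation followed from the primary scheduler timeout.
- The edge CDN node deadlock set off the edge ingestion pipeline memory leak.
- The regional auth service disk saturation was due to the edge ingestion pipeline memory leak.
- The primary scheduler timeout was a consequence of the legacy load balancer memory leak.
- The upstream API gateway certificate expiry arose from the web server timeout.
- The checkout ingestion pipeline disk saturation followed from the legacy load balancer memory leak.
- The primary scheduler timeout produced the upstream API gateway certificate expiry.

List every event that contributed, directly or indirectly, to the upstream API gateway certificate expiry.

Immediate causes of the upstream API gateway certificate expiry: the primary scheduler timeout, the edge ingestion pipeline memory leak, the web server timeout.
Further upstream: the web server misconfiguration, the legacy load balancer memory leak, the edge CDN node deadlock, the edge storage node restart, the checkout ingestion pipeline disk saturation.

the checkout ingestion pipeline disk saturation, the edge CDN node deadlock, the edge ingestion pipeline memory leak, the edge storage node restart, the legacy load balancer memory leak, the primary scheduler timeout, the web server misconfiguration, the web server timeout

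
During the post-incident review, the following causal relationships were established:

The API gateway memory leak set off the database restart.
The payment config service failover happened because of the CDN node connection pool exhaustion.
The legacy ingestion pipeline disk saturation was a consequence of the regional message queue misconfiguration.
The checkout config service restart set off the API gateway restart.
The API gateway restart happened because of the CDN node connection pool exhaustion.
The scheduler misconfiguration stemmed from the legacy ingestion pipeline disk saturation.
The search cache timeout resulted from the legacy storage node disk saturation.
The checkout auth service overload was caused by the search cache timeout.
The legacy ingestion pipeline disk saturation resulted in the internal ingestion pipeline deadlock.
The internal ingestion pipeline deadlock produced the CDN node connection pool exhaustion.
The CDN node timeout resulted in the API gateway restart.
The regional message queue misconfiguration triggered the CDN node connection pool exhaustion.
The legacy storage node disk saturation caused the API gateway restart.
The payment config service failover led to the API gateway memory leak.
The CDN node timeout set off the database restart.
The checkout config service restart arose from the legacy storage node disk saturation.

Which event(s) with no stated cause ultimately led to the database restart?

Tracing upstream from the database restart: the database restart ← the API gateway memory leak ← the payment config service failover ← the CDN node connection pool exhaustion ← the regional message queue misconfiguration.
A separate upstream branch: the database restart ← the CDN node timeout.
Each of those chain origins has no stated cause.

the CDN node timeout, the regional message queue misconfiguration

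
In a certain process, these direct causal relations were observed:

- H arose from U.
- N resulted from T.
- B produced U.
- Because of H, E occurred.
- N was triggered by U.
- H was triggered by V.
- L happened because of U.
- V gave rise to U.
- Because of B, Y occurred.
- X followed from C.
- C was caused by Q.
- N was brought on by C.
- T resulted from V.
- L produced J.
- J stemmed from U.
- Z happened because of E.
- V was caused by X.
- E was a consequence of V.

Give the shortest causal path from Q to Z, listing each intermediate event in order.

Q → C → X → V → E → Z

Q → C
C → X
X → V
V → E
E → Z
Length: 5 steps.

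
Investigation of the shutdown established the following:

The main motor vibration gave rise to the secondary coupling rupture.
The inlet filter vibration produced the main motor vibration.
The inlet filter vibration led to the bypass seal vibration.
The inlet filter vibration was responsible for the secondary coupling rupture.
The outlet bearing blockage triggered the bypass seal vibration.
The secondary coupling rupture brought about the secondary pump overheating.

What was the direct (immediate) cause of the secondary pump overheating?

the secondary coupling rupture

Upstream contributors include the inlet filter vibration, the main motor vibration, but only the secondary coupling rupture feeds directly into the secondary pump overheating.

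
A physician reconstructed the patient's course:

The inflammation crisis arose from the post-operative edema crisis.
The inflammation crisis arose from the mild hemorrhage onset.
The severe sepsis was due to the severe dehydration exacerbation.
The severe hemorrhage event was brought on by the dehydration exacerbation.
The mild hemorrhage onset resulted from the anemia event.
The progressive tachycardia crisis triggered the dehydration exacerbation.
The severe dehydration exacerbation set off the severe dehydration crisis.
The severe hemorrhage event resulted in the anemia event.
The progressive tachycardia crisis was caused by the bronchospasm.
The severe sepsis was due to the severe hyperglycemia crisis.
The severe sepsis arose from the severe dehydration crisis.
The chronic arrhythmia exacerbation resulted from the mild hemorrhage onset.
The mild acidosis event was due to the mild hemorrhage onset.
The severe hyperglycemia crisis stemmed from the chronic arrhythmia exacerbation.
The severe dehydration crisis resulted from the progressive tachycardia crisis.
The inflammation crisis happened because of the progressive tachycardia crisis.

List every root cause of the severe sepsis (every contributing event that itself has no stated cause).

the bronchospasm, the severe dehydration exacerbation

Tracing upstream from the severe sepsis: the severe sepsis ← the severe dehydration crisis ← the progressive tachycardia crisis ← the bronchospasm.
A separate upstream branch: the severe sepsis ← the severe dehydration exacerbation.
Each of those chain origins has no stated cause.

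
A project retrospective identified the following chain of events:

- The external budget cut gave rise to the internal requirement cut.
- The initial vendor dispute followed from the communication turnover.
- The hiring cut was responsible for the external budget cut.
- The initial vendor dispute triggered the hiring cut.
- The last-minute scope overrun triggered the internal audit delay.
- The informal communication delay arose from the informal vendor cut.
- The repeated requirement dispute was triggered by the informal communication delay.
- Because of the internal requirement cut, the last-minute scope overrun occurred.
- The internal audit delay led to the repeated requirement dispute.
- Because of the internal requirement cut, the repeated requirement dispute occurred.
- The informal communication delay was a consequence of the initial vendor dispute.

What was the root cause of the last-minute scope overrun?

Tracing upstream from the last-minute scope overrun: the last-minute scope overrun ← the internal requirement cut ← the external budget cut ← the hiring cut ← the initial vendor dispute ← the communication turnover.
The communication turnover has no stated cause, so it is the root.

the communication turnover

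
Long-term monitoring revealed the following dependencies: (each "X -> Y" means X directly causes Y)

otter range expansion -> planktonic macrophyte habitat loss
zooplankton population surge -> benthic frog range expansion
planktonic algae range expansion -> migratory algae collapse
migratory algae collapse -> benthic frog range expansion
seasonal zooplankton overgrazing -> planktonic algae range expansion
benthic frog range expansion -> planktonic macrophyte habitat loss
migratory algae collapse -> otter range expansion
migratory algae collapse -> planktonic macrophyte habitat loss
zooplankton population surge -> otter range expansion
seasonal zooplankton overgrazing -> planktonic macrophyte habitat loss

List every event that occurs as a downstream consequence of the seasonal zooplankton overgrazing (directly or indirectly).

Direct effects: the planktonic algae range expansion, the planktonic macrophyte habitat loss.
2 steps out: the migratory algae collapse.
3 steps out: the benthic frog range expansion, the otter range expansion.
Not reachable from it: the zooplankton population surge.

the benthic frog range expansion, the migratory algae collapse, the otter range expansion, the planktonic algae range expansion, the planktonic macrophyte habitat loss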